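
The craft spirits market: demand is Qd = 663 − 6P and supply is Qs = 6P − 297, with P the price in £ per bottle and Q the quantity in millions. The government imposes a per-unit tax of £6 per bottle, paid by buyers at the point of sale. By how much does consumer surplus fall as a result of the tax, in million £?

Consumer surplus falls by £522 million.

Without the tax, 663 − 6P = 6P − 297 gives 12P = 960, so P* = £80 and Q* = 183.
With the tax collected from buyers, demand (in seller-price terms) shifts: Qd = 663 − 6(P + 6).
Solving gives Q = 165 with buyers paying £83 and sellers receiving £77 (the £6 wedge).
ΔCS is the trapezoid between Q = 165 and Q = 183 of height £3: ½ · (183 + 165) · 3 = £522.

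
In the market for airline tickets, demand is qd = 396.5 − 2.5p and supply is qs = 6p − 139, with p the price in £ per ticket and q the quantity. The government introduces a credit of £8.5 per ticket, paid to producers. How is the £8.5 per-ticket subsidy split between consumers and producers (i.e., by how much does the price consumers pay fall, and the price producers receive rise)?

Consumers gain £6 per ticket; producers gain £2.5 per ticket.

Without the subsidy, 396.5 − 2.5p = 6p − 139 gives 8.5p = 535.5, so p* = £63 and q* = 239.
With a per-unit subsidy paid to producers, each receives p + 8.5 per unit sold, so supply becomes qs = 6(p + 8.5) − 139.
New equilibrium: consumers pay £57, producers receive £65.5, q = 254. (Wedge: pb − ps = −8.5.)
Gain to consumers: £6; to producers: £2.5. (They sum to £8.5.)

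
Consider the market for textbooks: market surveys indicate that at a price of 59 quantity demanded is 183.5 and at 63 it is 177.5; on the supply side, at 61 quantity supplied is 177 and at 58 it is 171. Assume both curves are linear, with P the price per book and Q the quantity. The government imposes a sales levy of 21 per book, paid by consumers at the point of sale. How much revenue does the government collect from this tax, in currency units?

Demand slope: (177.5 − 183.5)/(63 − 59) = -1.5, so Qd = 272 − 1.5P.
Supply slope: (171 − 177)/(58 − 61) = 2, so Qs = 2P + 55.
Before the tax: set 272 − 1.5P = 2P + 55 → P* = 62, Q* = 179.
With the tax collected from consumers, demand (in seller-price terms) shifts: Qd = 272 − 1.5(P + 21).
Solving gives Q = 161 with consumers paying 74 and sellers receiving 53 (the 21 wedge).
Revenue = t · Q = 21 · 161 = 3381.

Tax revenue = 3381.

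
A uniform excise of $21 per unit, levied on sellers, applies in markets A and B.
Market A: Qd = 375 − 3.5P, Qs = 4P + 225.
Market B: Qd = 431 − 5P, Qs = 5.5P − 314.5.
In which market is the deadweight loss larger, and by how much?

Market A: pre-tax P* = $20, Q* = 305; post-tax Q = 265.8; deadweight loss = $411.6.
Market B: pre-tax P* = $71, Q* = 76; post-tax Q = 21; deadweight loss = $577.5.
Difference: $411.6 vs $577.5 → market B is larger by $165.9.

Market B, by $165.9.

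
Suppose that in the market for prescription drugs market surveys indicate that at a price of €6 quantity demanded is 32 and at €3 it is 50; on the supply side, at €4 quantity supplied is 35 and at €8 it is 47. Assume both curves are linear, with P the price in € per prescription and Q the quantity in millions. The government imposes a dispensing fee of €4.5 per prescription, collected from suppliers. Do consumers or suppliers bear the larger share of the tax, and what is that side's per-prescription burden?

Suppliers bear the larger share: €3 per prescription.

Demand slope: (50 − 32)/(3 − 6) = -6, so Qd = 68 − 6P.
Supply slope: (47 − 35)/(8 − 4) = 3, so Qs = 3P + 23.
Without the tax, 68 − 6P = 3P + 23 gives 9P = 45, so P* = €5 and Q* = 38.
With the tax collected from suppliers, supply shifts: Qs = 3(P − 4.5) + 23.
Solving gives Q = 29 with consumers paying €6.5 and suppliers receiving €2 (the €4.5 wedge).
Per-prescription burden: consumers €1.5, suppliers €3.
Suppliers take the larger share because supply is less price-elastic here (demand slope 6 vs supply slope 3).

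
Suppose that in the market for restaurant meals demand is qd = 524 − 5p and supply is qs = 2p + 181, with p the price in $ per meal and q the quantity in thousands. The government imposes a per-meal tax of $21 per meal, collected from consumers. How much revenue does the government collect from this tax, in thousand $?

Before the tax: set 524 − 5p = 2p + 181 → p* = $49, q* = 279.
With the tax collected from consumers, demand (in seller-price terms) shifts: qd = 524 − 5(p + 21).
Solving gives q = 249 with consumers paying $55 and sellers receiving $34 (the $21 wedge).
Revenue = t · Q = 21 · 249 = $5229.

Tax revenue = $5229 thousand.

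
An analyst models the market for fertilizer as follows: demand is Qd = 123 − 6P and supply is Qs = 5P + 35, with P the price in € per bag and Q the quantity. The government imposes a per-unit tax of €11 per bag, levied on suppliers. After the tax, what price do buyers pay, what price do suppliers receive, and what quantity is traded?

Before the tax: set 123 − 6P = 5P + 35 → P* = €8, Q* = 75.
With the tax collected from suppliers, supply shifts: Qs = 5(P − 11) + 35.
Solving gives Q = 45 with buyers paying €13 and suppliers receiving €2 (the €11 wedge).
The less price-elastic side of the market bears the larger share of a per-unit tax.

Buyers pay €13; suppliers receive €2; quantity = 45.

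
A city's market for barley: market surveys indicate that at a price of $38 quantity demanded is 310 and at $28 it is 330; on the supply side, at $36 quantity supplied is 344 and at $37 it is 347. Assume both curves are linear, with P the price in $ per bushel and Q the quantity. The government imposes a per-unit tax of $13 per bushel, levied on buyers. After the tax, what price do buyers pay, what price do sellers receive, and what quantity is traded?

Demand slope: (330 − 310)/(28 − 38) = -2, so Qd = 386 − 2P.
Supply slope: (347 − 344)/(37 − 36) = 3, so Qs = 3P + 236.
Before the tax: set 386 − 2P = 3P + 236 → P* = $30, Q* = 326.
With the tax collected from buyers, demand (in seller-price terms) shifts: Qd = 386 − 2(P + 13).
Solving gives Q = 310.4 with buyers paying $37.8 and sellers receiving $24.8 (the $13 wedge).

Buyers pay $37.8; sellers receive $24.8; quantity = 310.4.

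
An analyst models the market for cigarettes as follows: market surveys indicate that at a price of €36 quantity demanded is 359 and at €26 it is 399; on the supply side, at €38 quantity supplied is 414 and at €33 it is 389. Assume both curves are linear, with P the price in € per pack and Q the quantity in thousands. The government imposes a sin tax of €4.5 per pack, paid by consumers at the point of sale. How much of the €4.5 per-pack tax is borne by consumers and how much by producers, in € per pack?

Consumers bear €2.5 per pack; producers bear €2 per pack.

Demand slope: (399 − 359)/(26 − 36) = -4, so Qd = 503 − 4P.
Supply slope: (389 − 414)/(33 − 38) = 5, so Qs = 5P + 224.
Without the tax, 503 − 4P = 5P + 224 gives 9P = 279, so P* = €31 and Q* = 379.
With the tax collected from consumers, demand (in seller-price terms) shifts: Qd = 503 − 4(P + 4.5).
Solving gives Q = 369 with consumers paying €33.5 and producers receiving €29 (the €4.5 wedge).
Burden on consumers: €2.5; on producers: €2. (They sum to €4.5.)
The less price-elastic side of the market bears the larger share of a per-unit tax.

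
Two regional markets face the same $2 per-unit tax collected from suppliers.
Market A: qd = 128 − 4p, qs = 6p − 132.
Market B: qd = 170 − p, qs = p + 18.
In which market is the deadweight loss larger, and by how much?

Market A, by $3.8.

Market A: pre-tax p* = $26, q* = 24; post-tax q = 19.2; deadweight loss = $4.8.
Market B: pre-tax p* = $76, q* = 94; post-tax q = 93; deadweight loss = $1.
Difference: $4.8 vs $1 → market A is larger by $3.8.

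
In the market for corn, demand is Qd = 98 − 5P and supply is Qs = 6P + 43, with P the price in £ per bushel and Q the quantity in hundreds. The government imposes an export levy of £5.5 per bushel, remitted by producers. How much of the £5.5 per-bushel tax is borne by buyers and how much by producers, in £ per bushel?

Before the tax: set 98 − 5P = 6P + 43 → P* = £5, Q* = 73.
With the tax collected from producers, supply shifts: Qs = 6(P − 5.5) + 43.
Solving gives Q = 58 with buyers paying £8 and producers receiving £2.5 (the £5.5 wedge).
Burden on buyers: £3; on producers: £2.5. (They sum to £5.5.)
The less price-elastic side of the market bears the larger share of a per-unit tax.

Buyers bear £3 per bushel; producers bear £2.5 per bushel.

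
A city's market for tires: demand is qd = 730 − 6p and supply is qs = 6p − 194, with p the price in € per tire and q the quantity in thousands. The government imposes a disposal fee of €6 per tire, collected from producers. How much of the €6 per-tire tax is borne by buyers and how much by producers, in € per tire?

Without the tax, 730 − 6p = 6p − 194 gives 12p = 924, so p* = €77 and q* = 268.
With the tax collected from producers, supply shifts: qs = 6(p − 6) − 194.
Solving gives q = 250 with buyers paying €80 and producers receiving €74 (the €6 wedge).
Burden on buyers: €3; on producers: €3. (They sum to €6.)
The less price-elastic side of the market bears the larger share of a per-unit tax.

Buyers bear €3 per tire; producers bear €3 per tire.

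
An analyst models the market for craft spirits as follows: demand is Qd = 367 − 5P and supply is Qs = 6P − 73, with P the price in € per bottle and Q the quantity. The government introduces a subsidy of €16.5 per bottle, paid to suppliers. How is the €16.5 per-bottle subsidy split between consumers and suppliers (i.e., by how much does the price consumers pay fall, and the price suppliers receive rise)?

Before the subsidy: set 367 − 5P = 6P − 73 → P* = €40, Q* = 167.
With a per-unit subsidy paid to suppliers, each receives P + 16.5 per unit sold, so supply becomes Qs = 6(P + 16.5) − 73.
New equilibrium: consumers pay €31, suppliers receive €47.5, Q = 212. (Wedge: Pb − Ps = −16.5.)
Gain to consumers: €9; to suppliers: €7.5. (They sum to €16.5.)

Consumers gain €9 per bottle; suppliers gain €7.5 per bottle.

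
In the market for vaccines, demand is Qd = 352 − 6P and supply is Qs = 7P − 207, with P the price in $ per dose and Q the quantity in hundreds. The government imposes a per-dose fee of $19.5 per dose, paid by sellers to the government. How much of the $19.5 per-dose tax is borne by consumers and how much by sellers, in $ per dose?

Consumers bear $10.5 per dose; sellers bear $9 per dose.

Without the tax, 352 − 6P = 7P − 207 gives 13P = 559, so P* = $43 and Q* = 94.
With the tax collected from sellers, supply shifts: Qs = 7(P − 19.5) − 207.
Solving gives Q = 31 with consumers paying $53.5 and sellers receiving $34 (the $19.5 wedge).
Burden on consumers: $10.5; on sellers: $9. (They sum to $19.5.)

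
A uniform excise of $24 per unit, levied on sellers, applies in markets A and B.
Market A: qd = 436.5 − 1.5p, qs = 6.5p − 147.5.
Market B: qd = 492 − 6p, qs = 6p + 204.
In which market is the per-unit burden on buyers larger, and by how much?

Market A, by $7.5.

Market A: pre-tax p* = $73, q* = 327; post-tax q = 297.75; per-unit burden on buyers = $19.5.
Market B: pre-tax p* = $24, q* = 348; post-tax q = 276; per-unit burden on buyers = $12.
Difference: $19.5 vs $12 → market A is larger by $7.5.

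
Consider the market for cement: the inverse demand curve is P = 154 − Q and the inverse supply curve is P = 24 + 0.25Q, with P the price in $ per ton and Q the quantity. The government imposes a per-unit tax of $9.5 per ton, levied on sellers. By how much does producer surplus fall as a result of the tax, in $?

Inverting to Q(P) form: Qd = 154 − P; Qs = 4P − 96.
Before the tax: set 154 − P = 4P − 96 → P* = $50, Q* = 104.
With the tax collected from sellers, supply shifts: Qs = 4(P − 9.5) − 96.
Solving gives Q = 96.4 with consumers paying $57.6 and sellers receiving $48.1 (the $9.5 wedge).
ΔPS is the trapezoid between Q = 96.4 and Q = 104 of height $1.9: ½ · (104 + 96.4) · 1.9 = $190.38.

Producer surplus falls by $190.38.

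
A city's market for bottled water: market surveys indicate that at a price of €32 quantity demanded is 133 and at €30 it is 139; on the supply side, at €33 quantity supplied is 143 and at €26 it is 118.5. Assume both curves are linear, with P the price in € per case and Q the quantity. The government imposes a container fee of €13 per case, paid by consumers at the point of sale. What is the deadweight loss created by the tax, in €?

Demand slope: (139 − 133)/(30 − 32) = -3, so Qd = 229 − 3P.
Supply slope: (118.5 − 143)/(26 − 33) = 3.5, so Qs = 3.5P + 27.5.
Before the tax: set 229 − 3P = 3.5P + 27.5 → P* = €31, Q* = 136.
With the tax collected from consumers, demand (in seller-price terms) shifts: Qd = 229 − 3(P + 13).
New equilibrium: consumers pay €38, sellers receive €25, Q = 115. (Wedge: Pb − Ps = 13.)
Quantity falls by |ΔQ| = |136 − 115| = 21.
DWL = ½ · t · |ΔQ| = ½ · 13 · 21 = €136.5.

Deadweight loss = €136.5.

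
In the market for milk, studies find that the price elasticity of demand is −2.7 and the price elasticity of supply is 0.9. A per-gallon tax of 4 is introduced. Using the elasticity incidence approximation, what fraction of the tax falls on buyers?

Incidence ratio: buyers' share ≈ εs / (εs + |εd|) = 0.9 / (0.9 + 2.7) = 0.25.
Supply is the less elastic side, so buyers bear the smaller share.

Buyers' share ≈ 0.25.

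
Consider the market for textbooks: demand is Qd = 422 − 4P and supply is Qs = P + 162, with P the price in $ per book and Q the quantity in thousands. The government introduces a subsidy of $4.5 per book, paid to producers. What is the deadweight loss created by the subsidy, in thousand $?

Deadweight loss = $8.1 thousand.

Without the subsidy, 422 − 4P = P + 162 gives 5P = 260, so P* = $52 and Q* = 214.
With a per-unit subsidy paid to producers, each receives P + 4.5 per unit sold, so supply becomes Qs = (P + 4.5) + 162.
New equilibrium: consumers pay $51.1, producers receive $55.6, Q = 217.6. (Wedge: Pb − Ps = −4.5.)
Quantity rises by |ΔQ| = |214 − 217.6| = 3.6.
DWL = ½ · t · |ΔQ| = ½ · 4.5 · 3.6 = $8.1.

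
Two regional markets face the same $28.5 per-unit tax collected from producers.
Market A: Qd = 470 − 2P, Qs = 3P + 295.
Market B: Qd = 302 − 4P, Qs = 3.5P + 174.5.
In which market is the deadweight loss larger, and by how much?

Market A: pre-tax P* = $35, Q* = 400; post-tax Q = 365.8; deadweight loss = $487.35.
Market B: pre-tax P* = $17, Q* = 234; post-tax Q = 180.8; deadweight loss = $758.1.
Difference: $487.35 vs $758.1 → market B is larger by $270.75.

Market B, by $270.75.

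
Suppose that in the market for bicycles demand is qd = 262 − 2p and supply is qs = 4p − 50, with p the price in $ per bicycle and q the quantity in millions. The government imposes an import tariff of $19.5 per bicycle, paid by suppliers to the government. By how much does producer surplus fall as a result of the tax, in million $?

Without the tax, 262 − 2p = 4p − 50 gives 6p = 312, so p* = $52 and q* = 158.
With the tax collected from suppliers, supply shifts: qs = 4(p − 19.5) − 50.
New equilibrium: consumers pay $65, suppliers receive $45.5, q = 132. (Wedge: pb − ps = 19.5.)
ΔPS is the trapezoid between Q = 132 and Q = 158 of height $6.5: ½ · (158 + 132) · 6.5 = $942.5.

Producer surplus falls by $942.5 million.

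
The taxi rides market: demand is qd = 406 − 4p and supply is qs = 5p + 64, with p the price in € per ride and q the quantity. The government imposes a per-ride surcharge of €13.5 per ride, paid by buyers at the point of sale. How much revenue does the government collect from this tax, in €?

Tax revenue = €3024.

Before the tax: set 406 − 4p = 5p + 64 → p* = €38, q* = 254.
With the tax collected from buyers, demand (in seller-price terms) shifts: qd = 406 − 4(p + 13.5).
Solving gives q = 224 with buyers paying €45.5 and sellers receiving €32 (the €13.5 wedge).
Revenue = t · Q = 13.5 · 224 = €3024.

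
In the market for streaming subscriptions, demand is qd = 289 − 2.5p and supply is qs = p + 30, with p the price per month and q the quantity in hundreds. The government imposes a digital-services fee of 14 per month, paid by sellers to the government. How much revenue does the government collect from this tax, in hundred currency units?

Tax revenue = 1316 hundred.

Without the tax, 289 − 2.5p = p + 30 gives 3.5p = 259, so p* = 74 and q* = 104.
With the tax collected from sellers, supply shifts: qs = (p − 14) + 30.
Solving gives q = 94 with consumers paying 78 and sellers receiving 64 (the 14 wedge).
Revenue = t · Q = 14 · 94 = 1316.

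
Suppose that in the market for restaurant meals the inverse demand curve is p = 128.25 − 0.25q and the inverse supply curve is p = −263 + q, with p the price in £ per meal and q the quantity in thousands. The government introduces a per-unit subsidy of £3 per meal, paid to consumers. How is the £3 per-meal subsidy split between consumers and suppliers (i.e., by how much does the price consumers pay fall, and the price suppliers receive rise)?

Consumers gain £0.6 per meal; suppliers gain £2.4 per meal.

Inverting to q(p) form: qd = 513 − 4p; qs = p + 263.
Before the subsidy: set 513 − 4p = p + 263 → p* = £50, q* = 313.
With a per-unit subsidy paid to consumers, each effectively pays p − 3, so demand becomes qd = 513 − 4(p − 3).
Solving gives q = 315.4 with consumers paying £49.4 and suppliers receiving £52.4 (the £3 wedge).
Gain to consumers: £0.6; to suppliers: £2.4. (They sum to £3.)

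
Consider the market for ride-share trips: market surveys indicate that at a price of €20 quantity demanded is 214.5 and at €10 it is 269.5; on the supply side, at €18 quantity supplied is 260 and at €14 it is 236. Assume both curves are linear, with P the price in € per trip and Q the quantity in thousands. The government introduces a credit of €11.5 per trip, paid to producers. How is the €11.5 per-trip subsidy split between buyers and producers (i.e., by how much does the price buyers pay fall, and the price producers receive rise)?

Buyers gain €6 per trip; producers gain €5.5 per trip.

Demand slope: (269.5 − 214.5)/(10 − 20) = -5.5, so Qd = 324.5 − 5.5P.
Supply slope: (236 − 260)/(14 − 18) = 6, so Qs = 6P + 152.
Without the subsidy, 324.5 − 5.5P = 6P + 152 gives 11.5P = 172.5, so P* = €15 and Q* = 242.
With a per-unit subsidy paid to producers, each receives P + 11.5 per unit sold, so supply becomes Qs = 6(P + 11.5) + 152.
Solving gives Q = 275 with buyers paying €9 and producers receiving €20.5 (the €11.5 wedge).
Gain to buyers: €6; to producers: €5.5. (They sum to €11.5.)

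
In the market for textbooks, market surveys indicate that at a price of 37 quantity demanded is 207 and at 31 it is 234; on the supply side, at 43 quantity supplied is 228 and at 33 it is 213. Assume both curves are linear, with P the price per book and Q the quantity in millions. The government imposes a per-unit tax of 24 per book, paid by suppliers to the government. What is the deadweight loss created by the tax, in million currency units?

Demand slope: (234 − 207)/(31 − 37) = -4.5, so Qd = 373.5 − 4.5P.
Supply slope: (213 − 228)/(33 − 43) = 1.5, so Qs = 1.5P + 163.5.
Before the tax: set 373.5 − 4.5P = 1.5P + 163.5 → P* = 35, Q* = 216.
With the tax collected from suppliers, supply shifts: Qs = 1.5(P − 24) + 163.5.
New equilibrium: consumers pay 41, suppliers receive 17, Q = 189. (Wedge: Pb − Ps = 24.)
Quantity falls by |ΔQ| = |216 − 189| = 27.
DWL = ½ · t · |ΔQ| = ½ · 24 · 27 = 324.

Deadweight loss = 324 million.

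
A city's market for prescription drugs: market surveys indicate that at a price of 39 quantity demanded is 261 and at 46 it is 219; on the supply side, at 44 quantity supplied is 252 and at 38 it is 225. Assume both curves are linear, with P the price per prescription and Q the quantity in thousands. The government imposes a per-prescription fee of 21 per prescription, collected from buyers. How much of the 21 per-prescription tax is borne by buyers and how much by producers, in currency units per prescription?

Demand slope: (219 − 261)/(46 − 39) = -6, so Qd = 495 − 6P.
Supply slope: (225 − 252)/(38 − 44) = 4.5, so Qs = 4.5P + 54.
Before the tax: set 495 − 6P = 4.5P + 54 → P* = 42, Q* = 243.
With the tax collected from buyers, demand (in seller-price terms) shifts: Qd = 495 − 6(P + 21).
New equilibrium: buyers pay 51, producers receive 30, Q = 189. (Wedge: Pb − Ps = 21.)
Burden on buyers: 9; on producers: 12. (They sum to 21.)

Buyers bear 9 per prescription; producers bear 12 per prescription.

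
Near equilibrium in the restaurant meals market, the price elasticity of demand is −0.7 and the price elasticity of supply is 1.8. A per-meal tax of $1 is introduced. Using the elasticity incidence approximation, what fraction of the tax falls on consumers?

Incidence ratio: consumers' share ≈ εs / (εs + |εd|) = 1.8 / (1.8 + 0.7) = 0.72.
Supply is the more elastic side, so consumers bear the larger share.

Consumers' share ≈ 0.72.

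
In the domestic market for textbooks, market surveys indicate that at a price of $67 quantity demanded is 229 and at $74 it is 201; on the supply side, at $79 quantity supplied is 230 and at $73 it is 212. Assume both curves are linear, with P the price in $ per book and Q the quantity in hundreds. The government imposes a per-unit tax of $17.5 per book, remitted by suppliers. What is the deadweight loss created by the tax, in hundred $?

Deadweight loss = $262.5 hundred.

Demand slope: (201 − 229)/(74 − 67) = -4, so Qd = 497 − 4P.
Supply slope: (212 − 230)/(73 − 79) = 3, so Qs = 3P − 7.
Without the tax, 497 − 4P = 3P − 7 gives 7P = 504, so P* = $72 and Q* = 209.
With the tax collected from suppliers, supply shifts: Qs = 3(P − 17.5) − 7.
New equilibrium: buyers pay $79.5, suppliers receive $62, Q = 179. (Wedge: Pb − Ps = 17.5.)
Quantity falls by |ΔQ| = |209 − 179| = 30.
DWL = ½ · t · |ΔQ| = ½ · 17.5 · 30 = $262.5.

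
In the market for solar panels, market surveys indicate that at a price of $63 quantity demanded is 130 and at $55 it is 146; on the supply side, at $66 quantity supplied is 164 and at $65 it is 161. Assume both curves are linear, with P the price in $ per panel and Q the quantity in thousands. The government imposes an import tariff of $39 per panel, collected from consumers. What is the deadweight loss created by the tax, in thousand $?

Deadweight loss = $912.6 thousand.

Demand slope: (146 − 130)/(55 − 63) = -2, so Qd = 256 − 2P.
Supply slope: (161 − 164)/(65 − 66) = 3, so Qs = 3P − 34.
Before the tax: set 256 − 2P = 3P − 34 → P* = $58, Q* = 140.
With the tax collected from consumers, demand (in seller-price terms) shifts: Qd = 256 − 2(P + 39).
New equilibrium: consumers pay $81.4, suppliers receive $42.4, Q = 93.2. (Wedge: Pb − Ps = 39.)
Quantity falls by |ΔQ| = |140 − 93.2| = 46.8.
DWL = ½ · t · |ΔQ| = ½ · 39 · 46.8 = $912.6.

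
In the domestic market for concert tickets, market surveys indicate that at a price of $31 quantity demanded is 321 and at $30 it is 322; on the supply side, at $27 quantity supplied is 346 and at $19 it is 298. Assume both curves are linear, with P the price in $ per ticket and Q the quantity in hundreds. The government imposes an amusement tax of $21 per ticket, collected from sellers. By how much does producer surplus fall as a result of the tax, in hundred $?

Demand slope: (322 − 321)/(30 − 31) = -1, so Qd = 352 − P.
Supply slope: (298 − 346)/(19 − 27) = 6, so Qs = 6P + 184.
Before the tax: set 352 − P = 6P + 184 → P* = $24, Q* = 328.
With the tax collected from sellers, supply shifts: Qs = 6(P − 21) + 184.
Solving gives Q = 310 with buyers paying $42 and sellers receiving $21 (the $21 wedge).
ΔPS is the trapezoid between Q = 310 and Q = 328 of height $3: ½ · (328 + 310) · 3 = $957.

Producer surplus falls by $957 hundred.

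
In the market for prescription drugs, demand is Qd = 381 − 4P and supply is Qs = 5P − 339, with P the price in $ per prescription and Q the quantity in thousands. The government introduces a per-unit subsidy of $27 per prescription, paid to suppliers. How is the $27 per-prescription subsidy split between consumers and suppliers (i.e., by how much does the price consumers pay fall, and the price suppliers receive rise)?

Consumers gain $15 per prescription; suppliers gain $12 per prescription.

Without the subsidy, 381 − 4P = 5P − 339 gives 9P = 720, so P* = $80 and Q* = 61.
With a per-unit subsidy paid to suppliers, each receives P + 27 per unit sold, so supply becomes Qs = 5(P + 27) − 339.
Solving gives Q = 121 with consumers paying $65 and suppliers receiving $92 (the $27 wedge).
Gain to consumers: $15; to suppliers: $12. (They sum to $27.)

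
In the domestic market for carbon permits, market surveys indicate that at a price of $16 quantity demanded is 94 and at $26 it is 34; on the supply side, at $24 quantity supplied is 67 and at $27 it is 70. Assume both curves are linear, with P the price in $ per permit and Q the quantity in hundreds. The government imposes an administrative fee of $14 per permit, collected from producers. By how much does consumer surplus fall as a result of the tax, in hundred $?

Demand slope: (34 − 94)/(26 − 16) = -6, so Qd = 190 − 6P.
Supply slope: (70 − 67)/(27 − 24) = 1, so Qs = P + 43.
Before the tax: set 190 − 6P = P + 43 → P* = $21, Q* = 64.
With the tax collected from producers, supply shifts: Qs = (P − 14) + 43.
New equilibrium: buyers pay $23, producers receive $9, Q = 52. (Wedge: Pb − Ps = 14.)
ΔCS is the trapezoid between Q = 52 and Q = 64 of height $2: ½ · (64 + 52) · 2 = $116.

Consumer surplus falls by $116 hundred.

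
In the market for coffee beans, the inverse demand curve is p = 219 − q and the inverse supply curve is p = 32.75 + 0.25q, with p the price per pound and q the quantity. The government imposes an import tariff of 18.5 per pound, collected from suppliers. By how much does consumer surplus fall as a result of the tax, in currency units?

Consumer surplus falls by 2095.68.

Inverting to q(p) form: qd = 219 − p; qs = 4p − 131.
Without the tax, 219 − p = 4p − 131 gives 5p = 350, so p* = 70 and q* = 149.
With the tax collected from suppliers, supply shifts: qs = 4(p − 18.5) − 131.
Solving gives q = 134.2 with buyers paying 84.8 and suppliers receiving 66.3 (the 18.5 wedge).
ΔCS is the trapezoid between Q = 134.2 and Q = 149 of height 14.8: ½ · (149 + 134.2) · 14.8 = 2095.68.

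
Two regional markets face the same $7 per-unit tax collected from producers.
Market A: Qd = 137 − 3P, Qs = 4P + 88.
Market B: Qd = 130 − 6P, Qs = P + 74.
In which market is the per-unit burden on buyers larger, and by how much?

Market A, by $3.

Market A: pre-tax P* = $7, Q* = 116; post-tax Q = 104; per-unit burden on buyers = $4.
Market B: pre-tax P* = $8, Q* = 82; post-tax Q = 76; per-unit burden on buyers = $1.
Difference: $4 vs $1 → market A is larger by $3.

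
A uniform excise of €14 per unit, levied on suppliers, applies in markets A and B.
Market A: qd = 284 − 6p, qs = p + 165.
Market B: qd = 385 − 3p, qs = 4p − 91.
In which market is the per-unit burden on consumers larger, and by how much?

Market B, by €6.

Market A: pre-tax p* = €17, q* = 182; post-tax q = 170; per-unit burden on consumers = €2.
Market B: pre-tax p* = €68, q* = 181; post-tax q = 157; per-unit burden on consumers = €8.
Difference: €2 vs €8 → market B is larger by €6.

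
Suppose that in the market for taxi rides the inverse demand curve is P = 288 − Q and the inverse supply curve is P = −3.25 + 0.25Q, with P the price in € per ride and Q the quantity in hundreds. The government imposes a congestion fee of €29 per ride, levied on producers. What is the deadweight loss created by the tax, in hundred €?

Inverting to Q(P) form: Qd = 288 − P; Qs = 4P + 13.
Before the tax: set 288 − P = 4P + 13 → P* = €55, Q* = 233.
With the tax collected from producers, supply shifts: Qs = 4(P − 29) + 13.
Solving gives Q = 209.8 with buyers paying €78.2 and producers receiving €49.2 (the €29 wedge).
Quantity falls by |ΔQ| = |233 − 209.8| = 23.2.
DWL = ½ · t · |ΔQ| = ½ · 29 · 23.2 = €336.4.

Deadweight loss = €336.4 hundred.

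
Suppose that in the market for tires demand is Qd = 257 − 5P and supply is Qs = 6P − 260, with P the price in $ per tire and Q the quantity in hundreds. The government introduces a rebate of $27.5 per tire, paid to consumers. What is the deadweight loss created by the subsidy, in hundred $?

Deadweight loss = $1031.25 hundred.

Before the subsidy: set 257 − 5P = 6P − 260 → P* = $47, Q* = 22.
With a per-unit subsidy paid to consumers, each effectively pays P − 27.5, so demand becomes Qd = 257 − 5(P − 27.5).
New equilibrium: consumers pay $32, sellers receive $59.5, Q = 97. (Wedge: Pb − Ps = −27.5.)
Quantity rises by |ΔQ| = |22 − 97| = 75.
DWL = ½ · t · |ΔQ| = ½ · 27.5 · 75 = $1031.25.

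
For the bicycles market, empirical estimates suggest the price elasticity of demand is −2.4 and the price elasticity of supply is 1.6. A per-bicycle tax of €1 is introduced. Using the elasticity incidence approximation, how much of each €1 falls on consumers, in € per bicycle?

Incidence ratio: consumers' share ≈ εs / (εs + |εd|) = 1.6 / (1.6 + 2.4) = 0.4.
So consumers bear ≈ 0.4 × €1 = €0.4; producers bear €0.6.

Consumers bear ≈ €0.4 per bicycle.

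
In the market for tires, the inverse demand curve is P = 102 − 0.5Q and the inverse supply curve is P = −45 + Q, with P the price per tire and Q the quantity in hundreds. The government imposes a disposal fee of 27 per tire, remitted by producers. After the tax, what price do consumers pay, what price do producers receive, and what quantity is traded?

Consumers pay 62; producers receive 35; quantity = 80.

Rewrite in direct form: Qd = 204 − 2P and Qs = P + 45.
Before the tax: set 204 − 2P = P + 45 → P* = 53, Q* = 98.
With the tax collected from producers, supply shifts: Qs = (P − 27) + 45.
New equilibrium: consumers pay 62, producers receive 35, Q = 80. (Wedge: Pb − Ps = 27.)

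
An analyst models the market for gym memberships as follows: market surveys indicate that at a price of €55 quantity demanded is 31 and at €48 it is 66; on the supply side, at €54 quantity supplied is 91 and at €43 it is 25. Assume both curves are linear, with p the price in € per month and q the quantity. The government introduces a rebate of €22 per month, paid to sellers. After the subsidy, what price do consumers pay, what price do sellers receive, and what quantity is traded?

Demand slope: (66 − 31)/(48 − 55) = -5, so qd = 306 − 5p.
Supply slope: (25 − 91)/(43 − 54) = 6, so qs = 6p − 233.
Before the subsidy: set 306 − 5p = 6p − 233 → p* = €49, q* = 61.
With a per-unit subsidy paid to sellers, each receives p + 22 per unit sold, so supply becomes qs = 6(p + 22) − 233.
Solving gives q = 121 with consumers paying €37 and sellers receiving €59 (the €22 wedge).

Consumers pay €37; sellers receive €59; quantity = 121.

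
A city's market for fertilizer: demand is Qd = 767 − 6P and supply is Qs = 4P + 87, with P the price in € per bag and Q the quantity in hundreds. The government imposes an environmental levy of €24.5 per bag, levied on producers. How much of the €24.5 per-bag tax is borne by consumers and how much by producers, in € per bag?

Consumers bear €9.8 per bag; producers bear €14.7 per bag.

Before the tax: set 767 − 6P = 4P + 87 → P* = €68, Q* = 359.
With the tax collected from producers, supply shifts: Qs = 4(P − 24.5) + 87.
New equilibrium: consumers pay €77.8, producers receive €53.3, Q = 300.2. (Wedge: Pb − Ps = 24.5.)
Burden on consumers: €9.8; on producers: €14.7. (They sum to €24.5.)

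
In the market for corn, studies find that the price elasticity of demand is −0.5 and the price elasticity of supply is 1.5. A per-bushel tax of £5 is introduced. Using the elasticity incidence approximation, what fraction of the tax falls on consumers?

Incidence ratio: consumers' share ≈ εs / (εs + |εd|) = 1.5 / (1.5 + 0.5) = 0.75.
Supply is the more elastic side, so consumers bear the larger share.

Consumers' share ≈ 0.75.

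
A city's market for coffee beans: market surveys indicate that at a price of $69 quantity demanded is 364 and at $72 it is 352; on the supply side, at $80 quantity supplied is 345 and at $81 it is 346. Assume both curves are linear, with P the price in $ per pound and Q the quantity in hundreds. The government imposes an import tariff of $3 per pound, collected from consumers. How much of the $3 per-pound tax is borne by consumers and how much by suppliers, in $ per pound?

Consumers bear $0.6 per pound; suppliers bear $2.4 per pound.

Demand slope: (352 − 364)/(72 − 69) = -4, so Qd = 640 − 4P.
Supply slope: (346 − 345)/(81 − 80) = 1, so Qs = P + 265.
Before the tax: set 640 − 4P = P + 265 → P* = $75, Q* = 340.
With the tax collected from consumers, demand (in seller-price terms) shifts: Qd = 640 − 4(P + 3).
Solving gives Q = 337.6 with consumers paying $75.6 and suppliers receiving $72.6 (the $3 wedge).
Burden on consumers: $0.6; on suppliers: $2.4. (They sum to $3.)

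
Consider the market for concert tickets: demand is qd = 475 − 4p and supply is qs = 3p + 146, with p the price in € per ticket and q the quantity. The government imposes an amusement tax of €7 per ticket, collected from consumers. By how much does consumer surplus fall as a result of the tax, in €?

Consumer surplus falls by €843.

Without the tax, 475 − 4p = 3p + 146 gives 7p = 329, so p* = €47 and q* = 287.
With the tax collected from consumers, demand (in seller-price terms) shifts: qd = 475 − 4(p + 7).
New equilibrium: consumers pay €50, sellers receive €43, q = 275. (Wedge: pb − ps = 7.)
ΔCS is the trapezoid between Q = 275 and Q = 287 of height €3: ½ · (287 + 275) · 3 = €843.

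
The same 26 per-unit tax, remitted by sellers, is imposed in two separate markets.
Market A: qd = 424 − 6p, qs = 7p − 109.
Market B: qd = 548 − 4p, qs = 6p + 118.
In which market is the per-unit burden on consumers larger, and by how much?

Market B, by 1.6.

Market A: pre-tax p* = 41, q* = 178; post-tax q = 94; per-unit burden on consumers = 14.
Market B: pre-tax p* = 43, q* = 376; post-tax q = 313.6; per-unit burden on consumers = 15.6.
Difference: 14 vs 15.6 → market B is larger by 1.6.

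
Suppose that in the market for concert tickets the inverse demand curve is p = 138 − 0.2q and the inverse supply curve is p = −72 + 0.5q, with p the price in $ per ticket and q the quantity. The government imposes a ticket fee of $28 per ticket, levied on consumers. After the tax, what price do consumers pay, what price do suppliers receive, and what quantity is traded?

Consumers pay $86; suppliers receive $58; quantity = 260.

Rewrite in direct form: qd = 690 − 5p and qs = 2p + 144.
Without the tax, 690 − 5p = 2p + 144 gives 7p = 546, so p* = $78 and q* = 300.
With the tax collected from consumers, demand (in seller-price terms) shifts: qd = 690 − 5(p + 28).
New equilibrium: consumers pay $86, suppliers receive $58, q = 260. (Wedge: pb − ps = 28.)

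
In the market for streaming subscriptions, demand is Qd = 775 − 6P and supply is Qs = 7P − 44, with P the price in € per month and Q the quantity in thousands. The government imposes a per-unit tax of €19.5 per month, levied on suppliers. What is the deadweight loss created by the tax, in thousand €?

Without the tax, 775 − 6P = 7P − 44 gives 13P = 819, so P* = €63 and Q* = 397.
With the tax collected from suppliers, supply shifts: Qs = 7(P − 19.5) − 44.
New equilibrium: buyers pay €73.5, suppliers receive €54, Q = 334. (Wedge: Pb − Ps = 19.5.)
Quantity falls by |ΔQ| = |397 − 334| = 63.
DWL = ½ · t · |ΔQ| = ½ · 19.5 · 63 = €614.25.

Deadweight loss = €614.25 thousand.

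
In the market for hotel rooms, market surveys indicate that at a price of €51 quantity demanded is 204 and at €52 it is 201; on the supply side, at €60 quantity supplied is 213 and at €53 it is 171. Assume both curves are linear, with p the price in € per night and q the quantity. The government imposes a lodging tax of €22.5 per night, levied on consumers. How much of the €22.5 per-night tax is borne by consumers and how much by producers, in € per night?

Demand slope: (201 − 204)/(52 − 51) = -3, so qd = 357 − 3p.
Supply slope: (171 − 213)/(53 − 60) = 6, so qs = 6p − 147.
Without the tax, 357 − 3p = 6p − 147 gives 9p = 504, so p* = €56 and q* = 189.
With the tax collected from consumers, demand (in seller-price terms) shifts: qd = 357 − 3(p + 22.5).
Solving gives q = 144 with consumers paying €71 and producers receiving €48.5 (the €22.5 wedge).
Burden on consumers: €15; on producers: €7.5. (They sum to €22.5.)

Consumers bear €15 per night; producers bear €7.5 per night.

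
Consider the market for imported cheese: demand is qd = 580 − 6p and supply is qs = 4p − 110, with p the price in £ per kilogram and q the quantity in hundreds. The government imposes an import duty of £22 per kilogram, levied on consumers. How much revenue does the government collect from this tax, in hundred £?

Without the tax, 580 − 6p = 4p − 110 gives 10p = 690, so p* = £69 and q* = 166.
With the tax collected from consumers, demand (in seller-price terms) shifts: qd = 580 − 6(p + 22).
Solving gives q = 113.2 with consumers paying £77.8 and sellers receiving £55.8 (the £22 wedge).
Revenue = t · Q = 22 · 113.2 = £2490.4.

Tax revenue = £2490.4 hundred.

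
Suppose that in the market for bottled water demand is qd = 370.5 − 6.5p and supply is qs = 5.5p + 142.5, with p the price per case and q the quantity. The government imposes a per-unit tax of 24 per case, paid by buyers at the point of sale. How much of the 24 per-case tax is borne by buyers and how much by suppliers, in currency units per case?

Without the tax, 370.5 − 6.5p = 5.5p + 142.5 gives 12p = 228, so p* = 19 and q* = 247.
With the tax collected from buyers, demand (in seller-price terms) shifts: qd = 370.5 − 6.5(p + 24).
New equilibrium: buyers pay 30, suppliers receive 6, q = 175.5. (Wedge: pb − ps = 24.)
Burden on buyers: 11; on suppliers: 13. (They sum to 24.)
The less price-elastic side of the market bears the larger share of a per-unit tax.

Buyers bear 11 per case; suppliers bear 13 per case.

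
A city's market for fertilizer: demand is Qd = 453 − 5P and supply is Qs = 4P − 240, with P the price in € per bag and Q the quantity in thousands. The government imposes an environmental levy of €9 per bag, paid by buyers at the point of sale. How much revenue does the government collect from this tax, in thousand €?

Without the tax, 453 − 5P = 4P − 240 gives 9P = 693, so P* = €77 and Q* = 68.
With the tax collected from buyers, demand (in seller-price terms) shifts: Qd = 453 − 5(P + 9).
New equilibrium: buyers pay €81, producers receive €72, Q = 48. (Wedge: Pb − Ps = 9.)
Revenue = t · Q = 9 · 48 = €432.

Tax revenue = €432 thousand.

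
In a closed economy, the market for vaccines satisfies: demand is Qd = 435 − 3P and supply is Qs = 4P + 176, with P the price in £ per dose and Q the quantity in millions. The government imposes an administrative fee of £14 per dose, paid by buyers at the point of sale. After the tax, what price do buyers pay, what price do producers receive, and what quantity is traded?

Buyers pay £45; producers receive £31; quantity = 300.

Before the tax: set 435 − 3P = 4P + 176 → P* = £37, Q* = 324.
With the tax collected from buyers, demand (in seller-price terms) shifts: Qd = 435 − 3(P + 14).
New equilibrium: buyers pay £45, producers receive £31, Q = 300. (Wedge: Pb − Ps = 14.)
The less price-elastic side of the market bears the larger share of a per-unit tax.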